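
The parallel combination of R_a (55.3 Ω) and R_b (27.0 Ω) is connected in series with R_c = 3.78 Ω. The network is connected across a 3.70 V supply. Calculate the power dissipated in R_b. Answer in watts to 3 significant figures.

Reduce the parallel combination to a single R_p; the circuit then becomes R_p in series with the remaining resistor.
R_p = (55.3×27.0)/(55.3+27.0) = 18.14 Ω
R_total = R_p + 3.78 = 18.14 + 3.78 = 21.92 Ω
I = V / R_total = 3.70 / 21.92 = 0.1688 A
Voltage across the parallel pair: V_p = I × R_p = 0.1688 × 18.14 = 3.062 V
R_b sits across V_p; its power is V_p²/R.
P_R_b = (3.062)² / 27.0 = 0.3473 W

0.347 W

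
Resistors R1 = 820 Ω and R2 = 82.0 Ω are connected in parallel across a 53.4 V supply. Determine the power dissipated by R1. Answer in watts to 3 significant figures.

Every branch has 53.4 V across it, so for R1 the power is simply V²/R.
P_R1 = V² / R1 = (53.4)² / 820 Ω = 3.478 W

3.48 W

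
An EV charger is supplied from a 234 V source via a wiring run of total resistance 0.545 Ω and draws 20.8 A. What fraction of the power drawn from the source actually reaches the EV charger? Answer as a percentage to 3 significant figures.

95.2 %

The wiring run carries the full 20.8 A.
P_line = I² R_line = (20.80)² × 0.545 = 235.8 W
P_source = V I = 234 × 20.80 = 4867 W; P_load = 4631 W
η = P_load / P_source = 4631 / 4867 = 0.9516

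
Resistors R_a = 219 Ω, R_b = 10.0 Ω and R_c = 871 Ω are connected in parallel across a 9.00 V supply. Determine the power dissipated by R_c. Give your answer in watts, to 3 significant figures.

0.0930 W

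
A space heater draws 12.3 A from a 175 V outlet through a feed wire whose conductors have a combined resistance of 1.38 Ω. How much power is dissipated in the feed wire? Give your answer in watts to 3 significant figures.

The feed wire is a series resistance carrying the load current; its dissipation is I²R_line.
The feed wire carries the full 12.3 A.
P_line = I² R_line = (12.30)² × 1.38 = 208.8 W

209 W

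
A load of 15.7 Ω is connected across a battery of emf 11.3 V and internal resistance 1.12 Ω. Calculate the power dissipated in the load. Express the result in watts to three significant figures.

7.09 W

Load and internal resistance form a series loop — compute the loop current, then the load power via I²R.
I = ε / (r + R) = 11.3 / (1.12 + 15.7) = 0.6718 A
P_load = I² R = (0.6718)² × 15.7 = 7.086 W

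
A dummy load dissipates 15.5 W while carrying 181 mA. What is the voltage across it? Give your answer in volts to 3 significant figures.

Inverting the appropriate power form: V = P / I.
V = 15.5 / 0.1810 = 85.64 V

85.6 V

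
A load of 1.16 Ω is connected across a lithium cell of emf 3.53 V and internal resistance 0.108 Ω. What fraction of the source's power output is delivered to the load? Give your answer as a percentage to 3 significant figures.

Efficiency is P_load / P_total. With a series r and R sharing the same I, P = I²R for each, so η = R/(R+r).
η = R / (R + r) = 1.16 / (1.16 + 0.108) = 0.9148

91.5 %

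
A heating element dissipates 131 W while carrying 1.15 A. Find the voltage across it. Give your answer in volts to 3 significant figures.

114 V

The two known quantities fix the third via V = P / I.
V = 131 / 1.150 = 113.9 V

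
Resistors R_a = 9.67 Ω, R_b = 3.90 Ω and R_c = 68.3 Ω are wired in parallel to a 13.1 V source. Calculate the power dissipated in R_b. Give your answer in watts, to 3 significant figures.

R_b sits directly across the source, so P = V²/R with V = 13.1 V.
P_R_b = V² / R_b = (13.1)² / 3.90 Ω = 44.00 W

44.0 W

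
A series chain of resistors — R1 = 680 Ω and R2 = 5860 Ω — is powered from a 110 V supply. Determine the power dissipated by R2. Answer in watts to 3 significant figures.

1.66 W

The current is common to all series resistors; compute it, then apply P = I²R for the target.
R_total = 680 + 5860 = 6540 Ω
I = V / R_total = 110 / 6540 = 0.01682 A
P_R2 = I² × R2 = (0.01682)² × 5860 = 1.658 W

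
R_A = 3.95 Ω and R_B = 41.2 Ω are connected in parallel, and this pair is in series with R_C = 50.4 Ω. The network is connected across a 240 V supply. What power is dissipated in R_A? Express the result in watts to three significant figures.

Combine R_A and R_B into their parallel equivalent first, reducing the network to two series resistors.
R_p = (3.95×41.2)/(3.95+41.2) = 3.604 Ω
R_total = R_p + 50.4 = 3.604 + 50.4 = 54.00 Ω
I = V / R_total = 240 / 54.00 = 4.444 A
Voltage across the parallel pair: V_p = I × R_p = 4.444 × 3.604 = 16.02 V
R_A sits across V_p; its power is V_p²/R.
P_R_A = (16.02)² / 3.95 = 64.96 W

65.0 W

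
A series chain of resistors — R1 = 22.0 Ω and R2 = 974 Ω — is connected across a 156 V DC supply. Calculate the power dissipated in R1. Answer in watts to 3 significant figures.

0.540 W

The current is common to all series resistors; compute it, then apply P = I²R for the target.
R_total = 22.0 + 974 = 996.0 Ω
I = V / R_total = 156 / 996.0 = 0.1566 A
P_R1 = I² × R1 = (0.1566)² × 22.0 = 0.5397 W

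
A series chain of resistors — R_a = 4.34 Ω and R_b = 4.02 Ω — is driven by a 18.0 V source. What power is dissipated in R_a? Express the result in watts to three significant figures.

20.1 W

Series elements share the same current, so find I first, then use P = I²R.
R_total = 4.34 + 4.02 = 8.360 Ω
I = V / R_total = 18.0 / 8.360 = 2.153 A
P_R_a = I² × R_a = (2.153)² × 4.34 = 20.12 W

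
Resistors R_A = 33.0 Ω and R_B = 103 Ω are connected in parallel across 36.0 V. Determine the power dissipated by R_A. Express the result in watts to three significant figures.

39.3 W

Each parallel branch sees the full supply voltage, so P = V²/R applies directly to the target branch.
P_R_A = V² / R_A = (36.0)² / 33.0 Ω = 39.27 W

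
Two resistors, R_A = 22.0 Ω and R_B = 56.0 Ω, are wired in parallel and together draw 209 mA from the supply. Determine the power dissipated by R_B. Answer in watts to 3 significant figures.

0.195 W

The branches share the same voltage, but only the total current is given — find V from the equivalent resistance first.
1/R_eq = 1/22.0 + 1/56.0 ⇒ R_eq = 15.79 Ω
V = I_total × R_eq = 0.2090 × 15.79 = 3.301 V
P_R_B = V² / R_B = (3.301)² / 56.0 = 0.1946 W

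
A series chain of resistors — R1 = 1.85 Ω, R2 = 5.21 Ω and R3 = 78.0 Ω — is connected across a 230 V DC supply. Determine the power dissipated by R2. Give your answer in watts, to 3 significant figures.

In a series string the same current flows through every resistor — find that current, then P = I²R for the one we want.
R_total = 1.85 + 5.21 + 78.0 = 85.06 Ω
I = V / R_total = 230 / 85.06 = 2.704 A
P_R2 = I² × R2 = (2.704)² × 5.21 = 38.09 W

38.1 W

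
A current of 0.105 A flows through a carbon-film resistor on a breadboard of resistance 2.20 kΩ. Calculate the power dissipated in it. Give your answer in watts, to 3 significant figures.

The current through and the resistance of the element are both given; use P = I²R.
P = (0.1050 A)² × 2200 Ω = 24.25 W

24.3 W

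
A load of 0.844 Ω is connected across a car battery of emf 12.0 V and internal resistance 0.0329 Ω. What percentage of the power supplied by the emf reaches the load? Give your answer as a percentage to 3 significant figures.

Both r and R carry the same current, so the power split is just the resistance split: η = R/(R+r).
η = R / (R + r) = 0.844 / (0.844 + 0.0329) = 0.9625

96.2 %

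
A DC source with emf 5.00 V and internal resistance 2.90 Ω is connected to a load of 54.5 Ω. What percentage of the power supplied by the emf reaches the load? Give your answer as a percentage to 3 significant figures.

94.9 %

η = P_load/(P_load+P_int) = I²R/(I²R+I²r) = R/(R+r) — the I² cancels for series elements.
η = R / (R + r) = 54.5 / (54.5 + 2.90) = 0.9495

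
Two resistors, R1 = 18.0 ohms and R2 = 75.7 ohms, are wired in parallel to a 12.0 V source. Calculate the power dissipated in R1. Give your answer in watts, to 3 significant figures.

R1 sits directly across the source, so P = V²/R with V = 12.0 V.
P_R1 = V² / R1 = (12.0)² / 18.0 Ω = 8.000 W

8.00 W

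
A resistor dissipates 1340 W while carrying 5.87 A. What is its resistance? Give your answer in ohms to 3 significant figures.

38.9 Ω

Inverting the appropriate power form: R = P / I².
R = 1340 / (5.870)² = 38.89 Ω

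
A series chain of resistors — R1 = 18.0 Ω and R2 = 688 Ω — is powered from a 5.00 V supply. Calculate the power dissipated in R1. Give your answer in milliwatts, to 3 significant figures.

0.903 mW

Since the resistors are in series they all carry the loop current I = V/R_total; the power in any one is I²R.
R_total = 18.0 + 688 = 706.0 Ω
I = V / R_total = 5.00 / 706.0 = 0.007082 A
P_R1 = I² × R1 = (0.007082)² × 18.0 = 0.0009028 W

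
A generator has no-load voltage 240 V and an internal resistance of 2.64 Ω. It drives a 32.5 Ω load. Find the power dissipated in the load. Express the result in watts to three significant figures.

1520 W

The internal resistance and the load are in series, so the same I flows through both; get I from ε/(r+R), then I²R for the load.
I = ε / (r + R) = 240 / (2.64 + 32.5) = 6.830 A
P_load = I² R = (6.830)² × 32.5 = 1516 W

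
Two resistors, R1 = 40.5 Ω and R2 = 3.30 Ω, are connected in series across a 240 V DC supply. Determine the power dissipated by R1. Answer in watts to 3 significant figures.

Series elements share the same current, so find I first, then use P = I²R.
R_total = 40.5 + 3.30 = 43.80 Ω
I = V / R_total = 240 / 43.80 = 5.479 A
P_R1 = I² × R1 = (5.479)² × 40.5 = 1216 W

1220 W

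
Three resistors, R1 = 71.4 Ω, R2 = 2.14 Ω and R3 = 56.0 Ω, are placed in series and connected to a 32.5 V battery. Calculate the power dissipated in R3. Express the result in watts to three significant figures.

3.52 W

Every series element carries the same I. Get I from the total resistance, then P = I² × R3.
R_total = 71.4 + 2.14 + 56.0 = 129.5 Ω
I = V / R_total = 32.5 / 129.5 = 0.2509 A
P_R3 = I² × R3 = (0.2509)² × 56.0 = 3.525 W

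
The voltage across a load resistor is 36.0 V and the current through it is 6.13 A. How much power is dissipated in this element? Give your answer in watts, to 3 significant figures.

Since both terminal voltage and current are stated, P = V I gives the power in one step.
P = 36.0 V × 6.130 A = 220.7 W

221 W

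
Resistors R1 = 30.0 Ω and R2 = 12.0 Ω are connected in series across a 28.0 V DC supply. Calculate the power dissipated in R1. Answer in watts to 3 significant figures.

Series elements share the same current, so find I first, then use P = I²R.
R_total = 30.0 + 12.0 = 42.00 Ω
I = V / R_total = 28.0 / 42.00 = 0.6667 A
P_R1 = I² × R1 = (0.6667)² × 30.0 = 13.33 W

13.3 W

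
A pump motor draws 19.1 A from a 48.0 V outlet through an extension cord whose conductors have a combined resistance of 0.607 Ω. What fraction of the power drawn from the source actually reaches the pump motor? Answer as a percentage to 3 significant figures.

The extension cord carries the full 19.1 A.
P_line = I² R_line = (19.10)² × 0.607 = 221.4 W
P_source = V I = 48.0 × 19.10 = 916.8 W; P_load = 695.4 W
η = P_load / P_source = 695.4 / 916.8 = 0.7585

75.8 %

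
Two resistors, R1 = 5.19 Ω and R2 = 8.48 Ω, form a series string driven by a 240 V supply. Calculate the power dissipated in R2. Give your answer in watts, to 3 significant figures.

In a series string the same current flows through every resistor — find that current, then P = I²R for the one we want.
R_total = 5.19 + 8.48 = 13.67 Ω
I = V / R_total = 240 / 13.67 = 17.56 A
P_R2 = I² × R2 = (17.56)² × 8.48 = 2614 W

2610 W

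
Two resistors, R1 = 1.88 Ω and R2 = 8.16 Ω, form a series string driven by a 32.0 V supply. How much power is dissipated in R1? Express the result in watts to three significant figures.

19.1 W

Since the resistors are in series they all carry the loop current I = V/R_total; the power in any one is I²R.
R_total = 1.88 + 8.16 = 10.04 Ω
I = V / R_total = 32.0 / 10.04 = 3.187 A
P_R1 = I² × R1 = (3.187)² × 1.88 = 19.10 W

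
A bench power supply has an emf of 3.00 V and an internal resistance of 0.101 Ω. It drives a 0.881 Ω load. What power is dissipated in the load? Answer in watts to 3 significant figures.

8.22 W

Find the circuit current first, then P = I²R for the load (series elements share I).
I = ε / (r + R) = 3.00 / (0.101 + 0.881) = 3.055 A
P_load = I² R = (3.055)² × 0.881 = 8.222 W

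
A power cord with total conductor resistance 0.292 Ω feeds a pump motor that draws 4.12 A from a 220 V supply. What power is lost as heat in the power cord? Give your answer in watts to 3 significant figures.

4.96 W

The power cord and load are in series, so the same current flows in both; the loss is I²R_line.
The power cord carries the full 4.12 A.
P_line = I² R_line = (4.120)² × 0.292 = 4.957 W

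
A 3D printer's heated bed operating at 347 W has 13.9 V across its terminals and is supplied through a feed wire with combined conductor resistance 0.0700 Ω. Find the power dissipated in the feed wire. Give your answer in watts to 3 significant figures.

Line loss is just I²R for the cable — we know both I and R_line directly.
I = P / V = 347 / 13.9 = 24.96 A through the feed wire.
P_line = I² R_line = (24.96)² × 0.0700 = 43.62 W

43.6 W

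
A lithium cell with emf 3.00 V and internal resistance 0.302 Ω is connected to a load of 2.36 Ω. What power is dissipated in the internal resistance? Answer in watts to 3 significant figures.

0.384 W

r is in series with the load, so it carries the full circuit current — the loss in it is I²r.
I = ε / (r + R) = 3.00 / (0.302 + 2.36) = 1.127 A
P_int = I² r = (1.127)² × 0.302 = 0.3836 W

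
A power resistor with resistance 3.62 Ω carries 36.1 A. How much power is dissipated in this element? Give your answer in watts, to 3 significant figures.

The current through and the resistance of the element are both given; use P = I²R.
P = (36.10 A)² × 3.62 Ω = 4718 W

4720 W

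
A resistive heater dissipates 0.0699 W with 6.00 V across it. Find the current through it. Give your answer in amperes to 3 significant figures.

0.0117 A

From P = V I = I²R = V²/R, with the two given quantities we get I = P / V.
I = 0.0699 / 6.00 = 0.01165 A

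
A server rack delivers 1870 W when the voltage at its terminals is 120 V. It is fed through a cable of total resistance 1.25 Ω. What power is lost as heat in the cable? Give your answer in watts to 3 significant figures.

Line loss is just I²R for the cable — we know both I and R_line directly.
I = P / V = 1870 / 120 = 15.58 A through the cable.
P_line = I² R_line = (15.58)² × 1.25 = 303.6 W

304 W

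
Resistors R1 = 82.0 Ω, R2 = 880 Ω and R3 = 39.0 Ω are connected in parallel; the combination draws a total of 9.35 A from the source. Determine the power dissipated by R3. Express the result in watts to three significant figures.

Only the total current is stated, so first find the parallel equivalent to get the voltage across the combination.
1/R_eq = 1/82.0 + 1/880 + 1/39.0 ⇒ R_eq = 25.66 Ω
V = I_total × R_eq = 9.350 × 25.66 = 239.9 V
P_R3 = V² / R3 = (239.9)² / 39.0 = 1476 W

1480 W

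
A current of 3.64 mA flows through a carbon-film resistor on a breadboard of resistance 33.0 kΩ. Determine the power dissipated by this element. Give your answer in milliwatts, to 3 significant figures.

437 mW

With I and R stated, P = I²R applies in one step.
P = (0.003640 A)² × 33000 Ω = 0.4372 W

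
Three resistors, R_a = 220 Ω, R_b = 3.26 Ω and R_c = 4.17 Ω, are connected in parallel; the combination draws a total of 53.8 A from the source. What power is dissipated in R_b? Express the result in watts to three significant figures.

2920 W

We need the common branch voltage; get it from I_total × R_eq, then P = V²/R for the branch.
1/R_eq = 1/220 + 1/3.26 + 1/4.17 ⇒ R_eq = 1.815 Ω
V = I_total × R_eq = 53.80 × 1.815 = 97.62 V
P_R_b = V² / R_b = (97.62)² / 3.26 = 2923 W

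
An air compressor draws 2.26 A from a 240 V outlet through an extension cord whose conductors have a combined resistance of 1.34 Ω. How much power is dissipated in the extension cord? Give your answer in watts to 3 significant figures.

6.84 W

Only the current and the line resistance are needed for the I²R loss.
The extension cord carries the full 2.26 A.
P_line = I² R_line = (2.260)² × 1.34 = 6.844 W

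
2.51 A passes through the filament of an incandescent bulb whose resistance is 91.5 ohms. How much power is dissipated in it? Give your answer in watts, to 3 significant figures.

576 W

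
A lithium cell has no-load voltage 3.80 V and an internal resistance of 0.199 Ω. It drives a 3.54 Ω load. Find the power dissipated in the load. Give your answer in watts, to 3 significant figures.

The internal resistance and the load are in series, so the same I flows through both; get I from ε/(r+R), then I²R for the load.
I = ε / (r + R) = 3.80 / (0.199 + 3.54) = 1.016 A
P_load = I² R = (1.016)² × 3.54 = 3.656 W

3.66 W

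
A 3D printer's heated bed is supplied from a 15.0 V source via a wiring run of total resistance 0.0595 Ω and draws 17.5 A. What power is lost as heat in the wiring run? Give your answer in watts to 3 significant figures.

18.2 W

The wiring run and load are in series, so the same current flows in both; the loss is I²R_line.
The wiring run carries the full 17.5 A.
P_line = I² R_line = (17.50)² × 0.0595 = 18.22 W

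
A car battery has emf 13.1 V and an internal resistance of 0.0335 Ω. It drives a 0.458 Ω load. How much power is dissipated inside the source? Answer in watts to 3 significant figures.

The internal resistance carries the same current as the load; P_int = I²r.
I = ε / (r + R) = 13.1 / (0.0335 + 0.458) = 26.65 A
P_int = I² r = (26.65)² × 0.0335 = 23.80 W

23.8 W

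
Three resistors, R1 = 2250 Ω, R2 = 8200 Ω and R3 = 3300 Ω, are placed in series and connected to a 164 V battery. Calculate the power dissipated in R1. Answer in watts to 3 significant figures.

Series elements share the same current, so find I first, then use P = I²R.
R_total = 2250 + 8200 + 3300 = 13750 Ω
I = V / R_total = 164 / 13750 = 0.01193 A
P_R1 = I² × R1 = (0.01193)² × 2250 = 0.3201 W

0.320 W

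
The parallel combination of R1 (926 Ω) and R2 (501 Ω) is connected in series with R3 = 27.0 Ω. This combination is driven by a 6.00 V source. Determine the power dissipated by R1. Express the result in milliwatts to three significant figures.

33.1 mW

Reduce the parallel combination to a single R_p; the circuit then becomes R_p in series with the remaining resistor.
R_p = (926×501)/(926+501) = 325.1 Ω
R_total = R_p + 27.0 = 325.1 + 27.0 = 352.1 Ω
I = V / R_total = 6.00 / 352.1 = 0.01704 A
Voltage across the parallel pair: V_p = I × R_p = 0.01704 × 325.1 = 5.540 V
R1 sits across V_p; its power is V_p²/R.
P_R1 = (5.540)² / 926 = 0.03314 W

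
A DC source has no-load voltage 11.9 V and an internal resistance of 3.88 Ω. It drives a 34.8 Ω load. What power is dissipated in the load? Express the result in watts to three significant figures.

3.29 W

With r and R in series, I = ε/(r+R); the load dissipates I²R.
I = ε / (r + R) = 11.9 / (3.88 + 34.8) = 0.3077 A
P_load = I² R = (0.3077)² × 34.8 = 3.294 W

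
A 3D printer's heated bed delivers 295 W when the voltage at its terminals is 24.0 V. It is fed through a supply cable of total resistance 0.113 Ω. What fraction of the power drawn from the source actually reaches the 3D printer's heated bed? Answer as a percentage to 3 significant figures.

94.5 %

I = P / V = 295 / 24.0 = 12.29 A through the supply cable.
P_line = I² R_line = (12.29)² × 0.113 = 17.07 W
P_source = P_load + P_line = 295.0 + 17.07 = 312.1 W
η = P_load / P_source = 295.0 / 312.1 = 0.9453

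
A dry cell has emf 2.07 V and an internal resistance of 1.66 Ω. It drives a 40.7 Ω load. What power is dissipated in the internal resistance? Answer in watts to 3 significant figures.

0.00396 W

The source's internal resistance is just another series element carrying I; its dissipation is I²r.
I = ε / (r + R) = 2.07 / (1.66 + 40.7) = 0.04887 A
P_int = I² r = (0.04887)² × 1.66 = 0.003964 W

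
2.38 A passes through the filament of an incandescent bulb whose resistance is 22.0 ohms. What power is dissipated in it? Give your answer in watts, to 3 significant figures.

The current through and the resistance of the element are both given; use P = I²R.
P = (2.380 A)² × 22.0 Ω = 124.6 W

125 W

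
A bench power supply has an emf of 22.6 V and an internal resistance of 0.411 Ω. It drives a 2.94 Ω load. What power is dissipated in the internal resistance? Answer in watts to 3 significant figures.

Internal loss is I²r, with I set by the total series resistance r+R.
I = ε / (r + R) = 22.6 / (0.411 + 2.94) = 6.744 A
P_int = I² r = (6.744)² × 0.411 = 18.69 W

18.7 W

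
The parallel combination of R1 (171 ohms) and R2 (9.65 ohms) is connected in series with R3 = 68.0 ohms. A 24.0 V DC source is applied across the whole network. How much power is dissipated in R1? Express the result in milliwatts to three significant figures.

47.2 mW

Collapse the R1‖R2 pair into one equivalent R_p; then R_p and R3 form a series string.
R_p = (171×9.65)/(171+9.65) = 9.135 Ω
R_total = R_p + 68.0 = 9.135 + 68.0 = 77.13 Ω
I = V / R_total = 24.0 / 77.13 = 0.3111 A
Voltage across the parallel pair: V_p = I × R_p = 0.3111 × 9.135 = 2.842 V
R1 has V_p across it, so P = V_p²/R1.
P_R1 = (2.842)² / 171 = 0.04724 W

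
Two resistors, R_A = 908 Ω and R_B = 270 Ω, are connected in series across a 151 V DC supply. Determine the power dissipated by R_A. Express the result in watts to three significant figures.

Since the resistors are in series they all carry the loop current I = V/R_total; the power in any one is I²R.
R_total = 908 + 270 = 1178 Ω
I = V / R_total = 151 / 1178 = 0.1282 A
P_R_A = I² × R_A = (0.1282)² × 908 = 14.92 W

14.9 W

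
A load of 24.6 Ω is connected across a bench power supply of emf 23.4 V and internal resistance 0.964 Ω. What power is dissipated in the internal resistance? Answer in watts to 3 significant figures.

r is in series with the load, so it carries the full circuit current — the loss in it is I²r.
I = ε / (r + R) = 23.4 / (0.964 + 24.6) = 0.9153 A
P_int = I² r = (0.9153)² × 0.964 = 0.8077 W

0.808 W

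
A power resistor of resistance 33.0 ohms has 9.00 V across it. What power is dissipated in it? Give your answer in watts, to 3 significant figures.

2.45 W

We know the drop across the element and its resistance — P = V²/R, one step.
P = (9.00 V)² / 33.0 Ω = 2.455 W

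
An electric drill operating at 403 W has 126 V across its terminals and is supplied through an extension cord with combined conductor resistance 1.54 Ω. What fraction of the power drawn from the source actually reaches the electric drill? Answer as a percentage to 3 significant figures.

I = P / V = 403 / 126 = 3.198 A through the extension cord.
P_line = I² R_line = (3.198)² × 1.54 = 15.75 W
P_source = P_load + P_line = 403.0 + 15.75 = 418.8 W
η = P_load / P_source = 403.0 / 418.8 = 0.9624

96.2 %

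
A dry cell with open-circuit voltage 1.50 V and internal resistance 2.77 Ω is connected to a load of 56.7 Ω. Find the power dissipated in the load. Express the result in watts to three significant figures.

0.0361 W

With r and R in series, I = ε/(r+R); the load dissipates I²R.
I = ε / (r + R) = 1.50 / (2.77 + 56.7) = 0.02522 A
P_load = I² R = (0.02522)² × 56.7 = 0.03607 W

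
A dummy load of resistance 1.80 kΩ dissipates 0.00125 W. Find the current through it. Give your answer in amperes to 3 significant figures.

Inverting the appropriate power form: I = √(P / R).
I = √(0.00125 / 1800) = 0.0008333 A

0.000833 A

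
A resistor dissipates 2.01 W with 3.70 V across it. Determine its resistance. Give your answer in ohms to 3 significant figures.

6.81 Ω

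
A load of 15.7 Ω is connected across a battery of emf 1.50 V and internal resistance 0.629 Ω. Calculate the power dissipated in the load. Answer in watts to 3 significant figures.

0.132 W

Load and internal resistance form a series loop — compute the loop current, then the load power via I²R.
I = ε / (r + R) = 1.50 / (0.629 + 15.7) = 0.09186 A
P_load = I² R = (0.09186)² × 15.7 = 0.1325 W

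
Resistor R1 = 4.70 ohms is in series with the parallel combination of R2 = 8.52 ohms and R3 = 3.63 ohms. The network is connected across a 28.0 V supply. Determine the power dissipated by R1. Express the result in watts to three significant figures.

70.2 W

Collapse R2‖R3 to a single equivalent, reducing the network to two series elements.
R_p = (8.52×3.63)/(8.52+3.63) = 2.545 Ω
R_total = 4.70 + 2.545 = 7.245 Ω
I = V / R_total = 28.0 / 7.245 = 3.864 A
R1 is in the main series path, so its power is I²R1.
P_R1 = (3.864)² × 4.70 = 70.19 W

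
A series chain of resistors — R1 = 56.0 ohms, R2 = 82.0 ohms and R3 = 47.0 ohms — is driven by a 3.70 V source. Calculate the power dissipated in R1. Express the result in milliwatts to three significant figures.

22.4 mW

Every series element carries the same I. Get I from the total resistance, then P = I² × R1.
R_total = 56.0 + 82.0 + 47.0 = 185.0 Ω
I = V / R_total = 3.70 / 185.0 = 0.02000 A
P_R1 = I² × R1 = (0.02000)² × 56.0 = 0.02240 W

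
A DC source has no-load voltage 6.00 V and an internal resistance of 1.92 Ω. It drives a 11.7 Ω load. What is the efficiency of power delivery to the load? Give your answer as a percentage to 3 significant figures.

Both r and R carry the same current, so the power split is just the resistance split: η = R/(R+r).
η = R / (R + r) = 11.7 / (11.7 + 1.92) = 0.8590

85.9 %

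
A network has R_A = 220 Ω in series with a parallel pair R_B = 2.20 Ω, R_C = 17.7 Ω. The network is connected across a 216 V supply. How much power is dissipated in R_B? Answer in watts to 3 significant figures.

Replace R_B and R_C with their parallel equivalent so the circuit becomes R_A in series with R_p.
R_p = (2.20×17.7)/(2.20+17.7) = 1.957 Ω
R_total = 220 + 1.957 = 222.0 Ω
I = V / R_total = 216 / 222.0 = 0.9732 A
Voltage across the parallel pair: V_p = I × R_p = 0.9732 × 1.957 = 1.904 V
With V_p across R_B, its power is V_p²/R_B.
P_R_B = (1.904)² / 2.20 = 1.648 W

1.65 W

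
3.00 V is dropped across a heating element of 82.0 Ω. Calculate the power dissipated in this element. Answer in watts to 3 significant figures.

V and R are stated; P = V²/R avoids computing the current.
P = (3.00 V)² / 82.0 Ω = 0.1098 W

0.110 W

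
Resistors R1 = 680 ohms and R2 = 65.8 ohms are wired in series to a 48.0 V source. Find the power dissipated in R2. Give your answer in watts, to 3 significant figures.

Series elements share the same current, so find I first, then use P = I²R.
R_total = 680 + 65.8 = 745.8 Ω
I = V / R_total = 48.0 / 745.8 = 0.06436 A
P_R2 = I² × R2 = (0.06436)² × 65.8 = 0.2726 W

0.273 W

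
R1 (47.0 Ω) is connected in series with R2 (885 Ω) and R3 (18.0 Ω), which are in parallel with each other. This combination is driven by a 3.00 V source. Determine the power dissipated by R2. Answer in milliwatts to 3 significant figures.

Replace R2 and R3 with their parallel equivalent so the circuit becomes R1 in series with R_p.
R_p = (885×18.0)/(885+18.0) = 17.64 Ω
R_total = 47.0 + 17.64 = 64.64 Ω
I = V / R_total = 3.00 / 64.64 = 0.04641 A
Voltage across the parallel pair: V_p = I × R_p = 0.04641 × 17.64 = 0.8187 V
R2 is across V_p, so use P = V²/R for that branch.
P_R2 = (0.8187)² / 885 = 0.0007574 W

0.757 mW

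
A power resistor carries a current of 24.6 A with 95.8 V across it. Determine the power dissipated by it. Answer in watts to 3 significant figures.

2360 W

V and I are known directly — P = V I, no intermediate step needed.
P = 95.8 V × 24.60 A = 2357 W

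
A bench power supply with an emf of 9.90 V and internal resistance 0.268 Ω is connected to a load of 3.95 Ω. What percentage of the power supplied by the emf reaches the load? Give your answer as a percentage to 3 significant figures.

The source delivers εI, of which I²R reaches the load and I²r is lost; since I is common, η = R/(R+r).
η = R / (R + r) = 3.95 / (3.95 + 0.268) = 0.9365

93.6 %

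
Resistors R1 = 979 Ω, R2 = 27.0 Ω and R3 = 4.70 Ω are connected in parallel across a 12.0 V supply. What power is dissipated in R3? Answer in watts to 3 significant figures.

Parallel branches share the same voltage; P = V²/R gives the branch power in one step.
P_R3 = V² / R3 = (12.0)² / 4.70 Ω = 30.64 W

30.6 W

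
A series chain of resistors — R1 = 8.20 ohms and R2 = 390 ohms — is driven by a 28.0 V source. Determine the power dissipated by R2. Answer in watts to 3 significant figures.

1.93 W

Every series element carries the same I. Get I from the total resistance, then P = I² × R2.
R_total = 8.20 + 390 = 398.2 Ω
I = V / R_total = 28.0 / 398.2 = 0.07032 A
P_R2 = I² × R2 = (0.07032)² × 390 = 1.928 W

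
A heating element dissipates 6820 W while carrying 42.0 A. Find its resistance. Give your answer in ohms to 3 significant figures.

3.87 Ω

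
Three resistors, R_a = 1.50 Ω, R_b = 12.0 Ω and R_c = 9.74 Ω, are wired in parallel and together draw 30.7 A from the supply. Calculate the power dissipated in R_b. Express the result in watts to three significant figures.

Parallel branches share V, not I — compute V via R_eq, then use V²/R for the target branch.
1/R_eq = 1/1.50 + 1/12.0 + 1/9.74 ⇒ R_eq = 1.173 Ω
V = I_total × R_eq = 30.70 × 1.173 = 36.00 V
P_R_b = V² / R_b = (36.00)² / 12.0 = 108.0 W

108 W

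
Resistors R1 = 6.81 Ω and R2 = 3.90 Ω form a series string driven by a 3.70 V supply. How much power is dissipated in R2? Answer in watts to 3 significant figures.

Series elements share the same current, so find I first, then use P = I²R.
R_total = 6.81 + 3.90 = 10.71 Ω
I = V / R_total = 3.70 / 10.71 = 0.3455 A
P_R2 = I² × R2 = (0.3455)² × 3.90 = 0.4655 W

0.465 W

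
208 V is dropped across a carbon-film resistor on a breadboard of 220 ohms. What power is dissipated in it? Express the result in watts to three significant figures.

197 W

We know the drop across the element and its resistance — P = V²/R, one step.
P = (208 V)² / 220 Ω = 196.7 W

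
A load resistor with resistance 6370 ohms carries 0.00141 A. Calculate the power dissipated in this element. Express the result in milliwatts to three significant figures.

Knowing I and R, the power is just I²R — no need to find V first.
P = (0.001410 A)² × 6370 Ω = 0.01266 W

12.7 mW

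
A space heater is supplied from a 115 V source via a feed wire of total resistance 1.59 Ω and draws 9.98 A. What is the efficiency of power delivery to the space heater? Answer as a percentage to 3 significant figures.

86.2 %

The feed wire carries the full 9.98 A.
P_line = I² R_line = (9.980)² × 1.59 = 158.4 W
P_source = V I = 115 × 9.980 = 1148 W; P_load = 989.3 W
η = P_load / P_source = 989.3 / 1148 = 0.8620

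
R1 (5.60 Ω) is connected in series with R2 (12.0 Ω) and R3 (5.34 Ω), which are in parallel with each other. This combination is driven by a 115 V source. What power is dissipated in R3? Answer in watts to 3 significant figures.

Reduce the parallel pair to R_p first; the network is then a simple series string.
R_p = (12.0×5.34)/(12.0+5.34) = 3.696 Ω
R_total = 5.60 + 3.696 = 9.296 Ω
I = V / R_total = 115 / 9.296 = 12.37 A
Voltage across the parallel pair: V_p = I × R_p = 12.37 × 3.696 = 45.72 V
R3 sees V_p directly, so P = V_p² / R3.
P_R3 = (45.72)² / 5.34 = 391.4 W

391 W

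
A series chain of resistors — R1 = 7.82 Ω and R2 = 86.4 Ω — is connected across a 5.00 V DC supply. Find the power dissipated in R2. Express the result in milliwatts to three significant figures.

In a series string the same current flows through every resistor — find that current, then P = I²R for the one we want.
R_total = 7.82 + 86.4 = 94.22 Ω
I = V / R_total = 5.00 / 94.22 = 0.05307 A
P_R2 = I² × R2 = (0.05307)² × 86.4 = 0.2433 W

243 mW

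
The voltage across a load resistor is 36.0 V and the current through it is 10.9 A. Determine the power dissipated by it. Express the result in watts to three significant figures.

392 W

Both the voltage across and the current through the element are known, so P = V I applies directly.
P = 36.0 V × 10.90 A = 392.4 W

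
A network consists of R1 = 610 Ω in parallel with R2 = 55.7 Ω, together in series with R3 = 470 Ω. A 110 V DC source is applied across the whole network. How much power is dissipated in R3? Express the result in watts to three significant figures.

20.9 W

Collapse the R1‖R2 pair into one equivalent R_p; then R_p and R3 form a series string.
R_p = (610×55.7)/(610+55.7) = 51.04 Ω
R_total = R_p + 470 = 51.04 + 470 = 521.0 Ω
I = V / R_total = 110 / 521.0 = 0.2111 A
All the supply current flows through R3; use P = I²R3.
P_R3 = (0.2111)² × 470 = 20.95 W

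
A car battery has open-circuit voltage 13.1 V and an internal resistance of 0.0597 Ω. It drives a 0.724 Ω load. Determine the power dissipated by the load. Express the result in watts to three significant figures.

Find the circuit current first, then P = I²R for the load (series elements share I).
I = ε / (r + R) = 13.1 / (0.0597 + 0.724) = 16.72 A
P_load = I² R = (16.72)² × 0.724 = 202.3 W

202 W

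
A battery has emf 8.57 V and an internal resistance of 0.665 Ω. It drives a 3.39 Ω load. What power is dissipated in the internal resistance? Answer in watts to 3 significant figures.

2.97 W

The internal resistance carries the same current as the load; P_int = I²r.
I = ε / (r + R) = 8.57 / (0.665 + 3.39) = 2.113 A
P_int = I² r = (2.113)² × 0.665 = 2.970 W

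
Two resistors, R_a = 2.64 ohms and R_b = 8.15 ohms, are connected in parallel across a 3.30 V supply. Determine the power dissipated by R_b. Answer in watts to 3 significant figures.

Parallel branches share the same voltage; P = V²/R gives the branch power in one step.
P_R_b = V² / R_b = (3.30)² / 8.15 Ω = 1.336 W

1.34 W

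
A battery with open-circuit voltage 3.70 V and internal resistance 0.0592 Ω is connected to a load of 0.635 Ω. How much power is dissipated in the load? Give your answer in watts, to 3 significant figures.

18.0 W

The internal resistance and the load are in series, so the same I flows through both; get I from ε/(r+R), then I²R for the load.
I = ε / (r + R) = 3.70 / (0.0592 + 0.635) = 5.330 A
P_load = I² R = (5.330)² × 0.635 = 18.04 W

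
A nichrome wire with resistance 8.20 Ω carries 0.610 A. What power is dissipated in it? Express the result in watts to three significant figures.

With I and R stated, P = I²R applies in one step.
P = (0.6100 A)² × 8.20 Ω = 3.051 W

3.05 W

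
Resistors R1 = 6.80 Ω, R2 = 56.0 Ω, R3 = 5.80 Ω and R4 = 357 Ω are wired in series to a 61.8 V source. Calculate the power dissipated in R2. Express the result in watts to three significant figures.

1.18 W

Every series element carries the same I. Get I from the total resistance, then P = I² × R2.
R_total = 6.80 + 56.0 + 5.80 + 357 = 425.6 Ω
I = V / R_total = 61.8 / 425.6 = 0.1452 A
P_R2 = I² × R2 = (0.1452)² × 56.0 = 1.181 W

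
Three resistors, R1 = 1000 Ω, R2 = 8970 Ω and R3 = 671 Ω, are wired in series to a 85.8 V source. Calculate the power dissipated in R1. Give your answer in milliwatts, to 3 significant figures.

65.0 mW

In a series string the same current flows through every resistor — find that current, then P = I²R for the one we want.
R_total = 1000 + 8970 + 671 = 10640 Ω
I = V / R_total = 85.8 / 10640 = 0.008063 A
P_R1 = I² × R1 = (0.008063)² × 1000 = 0.06501 W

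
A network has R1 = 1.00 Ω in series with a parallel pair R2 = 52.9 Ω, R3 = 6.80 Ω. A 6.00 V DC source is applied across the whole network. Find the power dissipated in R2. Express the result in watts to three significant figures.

Reduce the parallel pair to R_p first; the network is then a simple series string.
R_p = (52.9×6.80)/(52.9+6.80) = 6.025 Ω
R_total = 1.00 + 6.025 = 7.025 Ω
I = V / R_total = 6.00 / 7.025 = 0.8540 A
Voltage across the parallel pair: V_p = I × R_p = 0.8540 × 6.025 = 5.146 V
R2 sees V_p directly, so P = V_p² / R2.
P_R2 = (5.146)² / 52.9 = 0.5006 W

0.501 W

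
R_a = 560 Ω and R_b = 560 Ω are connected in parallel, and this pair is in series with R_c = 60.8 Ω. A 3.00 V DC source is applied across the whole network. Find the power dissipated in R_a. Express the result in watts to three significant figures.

0.0108 W

Reduce the parallel combination to a single R_p; the circuit then becomes R_p in series with the remaining resistor.
R_p = (560×560)/(560+560) = 280.0 Ω
R_total = R_p + 60.8 = 280.0 + 60.8 = 340.8 Ω
I = V / R_total = 3.00 / 340.8 = 0.008803 A
Voltage across the parallel pair: V_p = I × R_p = 0.008803 × 280.0 = 2.465 V
Use P = V²/R for R_a with V = V_p.
P_R_a = (2.465)² / 560 = 0.01085 W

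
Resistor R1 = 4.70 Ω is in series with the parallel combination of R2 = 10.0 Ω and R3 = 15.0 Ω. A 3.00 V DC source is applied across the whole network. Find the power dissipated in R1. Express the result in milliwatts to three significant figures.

369 mW

First combine the parallel branches into one equivalent R_p, then R1 + R_p is a series pair.
R_p = (10.0×15.0)/(10.0+15.0) = 6.000 Ω
R_total = 4.70 + 6.000 = 10.70 Ω
I = V / R_total = 3.00 / 10.70 = 0.2804 A
R1 is in the main series path, so its power is I²R1.
P_R1 = (0.2804)² × 4.70 = 0.3695 W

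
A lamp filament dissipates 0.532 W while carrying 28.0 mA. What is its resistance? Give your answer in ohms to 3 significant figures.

679 Ω

Inverting the appropriate power form: R = P / I².
R = 0.532 / (0.02800)² = 678.6 Ω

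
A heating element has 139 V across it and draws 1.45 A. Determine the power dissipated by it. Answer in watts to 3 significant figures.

202 W

Both the voltage across and the current through the element are known, so P = V I applies directly.
P = 139 V × 1.450 A = 201.5 W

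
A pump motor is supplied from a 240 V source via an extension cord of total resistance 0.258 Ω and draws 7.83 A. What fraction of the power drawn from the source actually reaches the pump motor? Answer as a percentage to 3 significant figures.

The extension cord carries the full 7.83 A.
P_line = I² R_line = (7.830)² × 0.258 = 15.82 W
P_source = V I = 240 × 7.830 = 1879 W; P_load = 1863 W
η = P_load / P_source = 1863 / 1879 = 0.9916

99.2 %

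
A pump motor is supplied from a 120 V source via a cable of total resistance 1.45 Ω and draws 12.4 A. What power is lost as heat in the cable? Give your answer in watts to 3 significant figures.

223 W

The cable and load are in series, so the same current flows in both; the loss is I²R_line.
The cable carries the full 12.4 A.
P_line = I² R_line = (12.40)² × 1.45 = 223.0 W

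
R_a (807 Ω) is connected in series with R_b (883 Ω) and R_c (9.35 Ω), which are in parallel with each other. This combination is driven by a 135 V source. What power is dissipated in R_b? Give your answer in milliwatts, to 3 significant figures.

2.65 mW

Reduce the parallel pair to R_p first; the network is then a simple series string.
R_p = (883×9.35)/(883+9.35) = 9.252 Ω
R_total = 807 + 9.252 = 816.3 Ω
I = V / R_total = 135 / 816.3 = 0.1654 A
Voltage across the parallel pair: V_p = I × R_p = 0.1654 × 9.252 = 1.530 V
R_b is across V_p, so use P = V²/R for that branch.
P_R_b = (1.530)² / 883 = 0.002652 W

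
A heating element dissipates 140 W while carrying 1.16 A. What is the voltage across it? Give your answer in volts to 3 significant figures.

121 V

Inverting the appropriate power form: V = P / I.
V = 140 / 1.160 = 120.7 V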